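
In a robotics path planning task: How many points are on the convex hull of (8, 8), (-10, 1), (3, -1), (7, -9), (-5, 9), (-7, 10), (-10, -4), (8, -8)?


Convex hull vertices (CCW): (-10, -4), (7, -9), (8, -8), (8, 8), (-7, 10), (-10, 1)
Count = 6

6


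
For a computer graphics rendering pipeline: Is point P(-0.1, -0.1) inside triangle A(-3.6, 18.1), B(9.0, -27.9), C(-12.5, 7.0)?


Cross products: AB x AP = -68.32, BC x BP = -280.11, CA x CP = -200.83
All same sign? yes

Yes, inside


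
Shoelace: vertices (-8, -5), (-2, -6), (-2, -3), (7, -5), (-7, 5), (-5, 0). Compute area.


Shoelace sum: ((-8)*(-6) - (-2)*(-5)) + ((-2)*(-3) - (-2)*(-6)) + ((-2)*(-5) - 7*(-3)) + (7*5 - (-7)*(-5)) + ((-7)*0 - (-5)*5) + ((-5)*(-5) - (-8)*0)
= 113
Area = |113|/2 = 56.5

56.5


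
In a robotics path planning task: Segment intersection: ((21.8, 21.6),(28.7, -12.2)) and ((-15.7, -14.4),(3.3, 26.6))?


Cross products: d1=-853.5, d2=-1778.6, d3=-1515.9, d4=-590.8
d1*d2 < 0 and d3*d4 < 0? no

No, they don't intersect


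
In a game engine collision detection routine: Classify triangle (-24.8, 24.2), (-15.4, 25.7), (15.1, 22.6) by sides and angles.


Side lengths squared: AB^2=90.61, BC^2=939.86, CA^2=1594.57
Sorted: [90.61, 939.86, 1594.57]
By sides: Scalene, By angles: Obtuse

Scalene, Obtuse


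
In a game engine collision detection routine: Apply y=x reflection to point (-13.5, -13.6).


Reflection over y=x: (x,y) -> (y,x)
(-13.5, -13.6) -> (-13.6, -13.5)

(-13.6, -13.5)


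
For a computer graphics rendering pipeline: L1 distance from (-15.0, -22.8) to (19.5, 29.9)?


|(-15)-19.5| + |(-22.8)-29.9| = 34.5 + 52.7 = 87.2

87.2


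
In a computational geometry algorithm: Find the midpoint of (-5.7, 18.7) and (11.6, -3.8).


M = (((-5.7)+11.6)/2, (18.7+(-3.8))/2)
= (2.95, 7.45)

(2.95, 7.45)


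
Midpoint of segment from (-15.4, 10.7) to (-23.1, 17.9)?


M = (((-15.4)+(-23.1))/2, (10.7+17.9)/2)
= (-19.25, 14.3)

(-19.25, 14.3)


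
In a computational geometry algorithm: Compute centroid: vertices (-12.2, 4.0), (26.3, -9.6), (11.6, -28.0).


Centroid = ((x_A+x_B+x_C)/3, (y_A+y_B+y_C)/3)
= (((-12.2)+26.3+11.6)/3, (4+(-9.6)+(-28))/3)
= (8.5667, -11.2)

(8.5667, -11.2)


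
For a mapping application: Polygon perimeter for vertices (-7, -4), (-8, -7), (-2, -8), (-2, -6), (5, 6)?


Sides: (-7, -4)->(-8, -7): sqrt(10) = 3.162278, (-8, -7)->(-2, -8): sqrt(37) = 6.082763, (-2, -8)->(-2, -6): sqrt(4) = 2, (-2, -6)->(5, 6): sqrt(193) = 13.892444, (5, 6)->(-7, -4): sqrt(244) = 15.620499
Sum = 40.757984
Perimeter = 40.758

40.758


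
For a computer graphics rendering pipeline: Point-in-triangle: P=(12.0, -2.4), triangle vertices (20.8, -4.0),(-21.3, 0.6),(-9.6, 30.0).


Cross products: AB x AP = -26.88, BC x BP = -1014.12, CA x CP = -250.56
All same sign? yes

Yes, inside


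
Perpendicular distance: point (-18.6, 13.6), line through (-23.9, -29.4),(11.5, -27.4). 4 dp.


|cross product| = 1511.6
|line direction| = sqrt(1257.16) = 35.4565
Distance = 1511.6/sqrt(1257.16) = 42.6326

42.6326


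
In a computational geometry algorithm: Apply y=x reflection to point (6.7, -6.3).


Reflection over y=x: (x,y) -> (y,x)
(6.7, -6.3) -> (-6.3, 6.7)

(-6.3, 6.7)


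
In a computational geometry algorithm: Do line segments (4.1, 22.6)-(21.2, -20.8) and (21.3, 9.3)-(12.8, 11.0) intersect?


Cross products: d1=-83.81, d2=256.02, d3=519.05, d4=179.22
d1*d2 < 0 and d3*d4 < 0? no

No, they don't intersect


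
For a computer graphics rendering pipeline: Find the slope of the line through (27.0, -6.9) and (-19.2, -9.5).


slope = (y2-y1)/(x2-x1) = ((-9.5)-(-6.9))/((-19.2)-27) = (-2.6)/(-46.2) = 0.0563

0.0563


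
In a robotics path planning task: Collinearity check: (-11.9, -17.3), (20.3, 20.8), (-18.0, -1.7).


Cross product: (20.3-(-11.9))*((-1.7)-(-17.3)) - (20.8-(-17.3))*((-18)-(-11.9))
= 734.73

No, not collinear


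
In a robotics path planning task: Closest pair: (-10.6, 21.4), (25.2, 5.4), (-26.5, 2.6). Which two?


d(P0,P1) = 39.2128, d(P0,P2) = 24.6221, d(P1,P2) = 51.7758
Closest: P0 and P2

Closest pair: (-10.6, 21.4) and (-26.5, 2.6), distance = 24.6221


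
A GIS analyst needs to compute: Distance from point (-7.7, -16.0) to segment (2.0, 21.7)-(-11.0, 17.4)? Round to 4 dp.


Project P onto AB: t = 1 (clamped to [0,1])
Closest point on segment: (-11, 17.4)
Distance: 33.5626

33.5626


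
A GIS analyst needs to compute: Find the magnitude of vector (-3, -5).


|u| = sqrt((-3)^2 + (-5)^2) = sqrt(34) = 5.831

5.831


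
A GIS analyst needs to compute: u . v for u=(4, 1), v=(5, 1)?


u . v = u_x*v_x + u_y*v_y = 4*5 + 1*1
= 20 + 1 = 21

21


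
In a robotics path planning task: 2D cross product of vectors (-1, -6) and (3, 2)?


u x v = u_x*v_y - u_y*v_x = (-1)*2 - (-6)*3
= (-2) - (-18) = 16

16


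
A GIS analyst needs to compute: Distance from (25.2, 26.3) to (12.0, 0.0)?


dx=-13.2, dy=-26.3
d^2 = (-13.2)^2 + (-26.3)^2 = 865.93
d = sqrt(865.93) = 29.4267

29.4267


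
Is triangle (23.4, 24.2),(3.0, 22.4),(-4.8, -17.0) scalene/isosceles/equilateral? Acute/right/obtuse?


Side lengths squared: AB^2=419.4, BC^2=1613.2, CA^2=2492.68
Sorted: [419.4, 1613.2, 2492.68]
By sides: Scalene, By angles: Obtuse

Scalene, Obtuse


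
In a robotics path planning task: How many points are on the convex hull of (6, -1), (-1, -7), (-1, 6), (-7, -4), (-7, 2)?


Convex hull vertices (CCW): (-7, -4), (-1, -7), (6, -1), (-1, 6), (-7, 2)
Count = 5

5


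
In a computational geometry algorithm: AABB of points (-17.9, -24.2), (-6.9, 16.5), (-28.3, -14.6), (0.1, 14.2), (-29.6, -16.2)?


x range: [-29.6, 0.1]
y range: [-24.2, 16.5]
Bounding box: (-29.6,-24.2) to (0.1,16.5)

(-29.6,-24.2) to (0.1,16.5)


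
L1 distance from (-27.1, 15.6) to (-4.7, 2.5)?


|(-27.1)-(-4.7)| + |15.6-2.5| = 22.4 + 13.1 = 35.5

35.5


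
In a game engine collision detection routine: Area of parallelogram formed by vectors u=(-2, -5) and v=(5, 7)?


|u x v| = |(-2)*7 - (-5)*5|
= |(-14) - (-25)| = 11

11


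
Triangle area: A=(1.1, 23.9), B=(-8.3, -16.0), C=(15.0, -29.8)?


Area = |x_A(y_B-y_C) + x_B(y_C-y_A) + x_C(y_A-y_B)|/2
= |15.18 + 445.71 + 598.5|/2
= 1059.39/2 = 529.695

529.695


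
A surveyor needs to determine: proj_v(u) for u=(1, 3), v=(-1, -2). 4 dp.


u.v = -7, |v| = sqrt(5) = 2.2361
Scalar projection = u.v / |v| = -7 / sqrt(5) = -3.1305

-3.1305


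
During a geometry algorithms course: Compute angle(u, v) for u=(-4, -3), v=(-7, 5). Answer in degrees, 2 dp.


u.v = 13, |u| = sqrt(25) = 5, |v| = sqrt(74) = 8.6023
cos(theta) = u.v/(|u||v|) = 13/sqrt(1850) = 0.302244
theta = acos(0.302244) = 72.41 degrees

72.41 degrees


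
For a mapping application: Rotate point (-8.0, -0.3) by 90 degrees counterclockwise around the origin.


90° CCW: (x,y) -> (-y, x)
(-8,-0.3) -> (0.3, -8)

(0.3, -8)


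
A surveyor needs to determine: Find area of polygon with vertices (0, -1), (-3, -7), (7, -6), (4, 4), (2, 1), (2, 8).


Shoelace sum: (0*(-7) - (-3)*(-1)) + ((-3)*(-6) - 7*(-7)) + (7*4 - 4*(-6)) + (4*1 - 2*4) + (2*8 - 2*1) + (2*(-1) - 0*8)
= 124
Area = |124|/2 = 62

62


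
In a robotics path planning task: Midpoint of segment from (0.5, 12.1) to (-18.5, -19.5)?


M = ((0.5+(-18.5))/2, (12.1+(-19.5))/2)
= (-9, -3.7)

(-9, -3.7)


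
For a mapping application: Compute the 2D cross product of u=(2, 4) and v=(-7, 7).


u x v = u_x*v_y - u_y*v_x = 2*7 - 4*(-7)
= 14 - (-28) = 42

42


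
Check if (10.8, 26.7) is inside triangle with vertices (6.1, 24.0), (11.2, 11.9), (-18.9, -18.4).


Cross products: AB x AP = 70.64, BC x BP = -457.6, CA x CP = -131.78
All same sign? no

No, outside


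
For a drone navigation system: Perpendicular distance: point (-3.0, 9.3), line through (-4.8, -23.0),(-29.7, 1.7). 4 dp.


|cross product| = 848.73
|line direction| = sqrt(1230.1) = 35.0728
Distance = 848.73/sqrt(1230.1) = 24.1991

24.1991


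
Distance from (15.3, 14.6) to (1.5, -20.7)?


dx=-13.8, dy=-35.3
d^2 = (-13.8)^2 + (-35.3)^2 = 1436.53
d = sqrt(1436.53) = 37.9016

37.9016


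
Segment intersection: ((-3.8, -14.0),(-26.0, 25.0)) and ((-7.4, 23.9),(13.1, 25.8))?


Cross products: d1=-783.79, d2=57.89, d3=-700.98, d4=-1542.66
d1*d2 < 0 and d3*d4 < 0? no

No, they don't intersect


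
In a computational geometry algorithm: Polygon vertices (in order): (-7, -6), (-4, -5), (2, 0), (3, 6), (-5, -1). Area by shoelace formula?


Shoelace sum: ((-7)*(-5) - (-4)*(-6)) + ((-4)*0 - 2*(-5)) + (2*6 - 3*0) + (3*(-1) - (-5)*6) + ((-5)*(-6) - (-7)*(-1))
= 83
Area = |83|/2 = 41.5

41.5


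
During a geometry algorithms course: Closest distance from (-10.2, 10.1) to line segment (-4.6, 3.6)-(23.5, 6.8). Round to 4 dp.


Project P onto AB: t = 0 (clamped to [0,1])
Closest point on segment: (-4.6, 3.6)
Distance: 8.5796

8.5796


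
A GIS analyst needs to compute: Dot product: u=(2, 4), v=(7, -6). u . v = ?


u . v = u_x*v_x + u_y*v_y = 2*7 + 4*(-6)
= 14 + (-24) = -10

-10


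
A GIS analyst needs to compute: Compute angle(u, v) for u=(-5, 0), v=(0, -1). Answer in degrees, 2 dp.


u.v = 0, |u| = sqrt(25) = 5, |v| = sqrt(1) = 1
cos(theta) = u.v/(|u||v|) = 0/sqrt(25) = 0
theta = acos(0) = 90 degrees

90 degrees


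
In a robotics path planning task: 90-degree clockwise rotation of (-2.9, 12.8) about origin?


90° CW: (x,y) -> (y, -x)
(-2.9,12.8) -> (12.8, 2.9)

(12.8, 2.9)


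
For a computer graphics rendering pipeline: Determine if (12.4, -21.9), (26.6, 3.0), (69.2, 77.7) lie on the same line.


Cross product: (26.6-12.4)*(77.7-(-21.9)) - (3-(-21.9))*(69.2-12.4)
= 0

Yes, collinear


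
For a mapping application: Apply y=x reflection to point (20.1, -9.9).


Reflection over y=x: (x,y) -> (y,x)
(20.1, -9.9) -> (-9.9, 20.1)

(-9.9, 20.1)


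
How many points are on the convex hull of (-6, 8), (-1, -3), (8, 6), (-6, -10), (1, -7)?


Convex hull vertices (CCW): (-6, -10), (1, -7), (8, 6), (-6, 8)
Count = 4

4


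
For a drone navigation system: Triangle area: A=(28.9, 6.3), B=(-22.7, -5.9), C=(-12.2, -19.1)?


Area = |x_A(y_B-y_C) + x_B(y_C-y_A) + x_C(y_A-y_B)|/2
= |381.48 + 576.58 + (-148.84)|/2
= 809.22/2 = 404.61

404.61


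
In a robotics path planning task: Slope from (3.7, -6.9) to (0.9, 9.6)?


slope = (y2-y1)/(x2-x1) = (9.6-(-6.9))/(0.9-3.7) = 16.5/(-2.8) = -5.8929

-5.8929


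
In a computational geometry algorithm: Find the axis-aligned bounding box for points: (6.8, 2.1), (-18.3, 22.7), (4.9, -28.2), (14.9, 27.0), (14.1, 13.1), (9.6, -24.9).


x range: [-18.3, 14.9]
y range: [-28.2, 27]
Bounding box: (-18.3,-28.2) to (14.9,27)

(-18.3,-28.2) to (14.9,27)


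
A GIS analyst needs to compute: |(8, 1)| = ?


|u| = sqrt(8^2 + 1^2) = sqrt(65) = 8.0623

8.0623


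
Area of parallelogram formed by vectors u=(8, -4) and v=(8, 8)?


|u x v| = |8*8 - (-4)*8|
= |64 - (-32)| = 96

96


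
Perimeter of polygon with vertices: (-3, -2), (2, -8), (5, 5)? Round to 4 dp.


Sides: (-3, -2)->(2, -8): sqrt(61) = 7.81025, (2, -8)->(5, 5): sqrt(178) = 13.341664, (5, 5)->(-3, -2): sqrt(113) = 10.630146
Sum = 31.78206
Perimeter = 31.7821

31.7821


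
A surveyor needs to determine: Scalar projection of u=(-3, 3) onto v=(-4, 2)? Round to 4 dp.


u.v = 18, |v| = sqrt(20) = 4.4721
Scalar projection = u.v / |v| = 18 / sqrt(20) = 4.0249

4.0249


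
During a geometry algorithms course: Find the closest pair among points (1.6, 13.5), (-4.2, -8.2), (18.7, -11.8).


d(P0,P1) = 22.4617, d(P0,P2) = 30.5369, d(P1,P2) = 23.1812
Closest: P0 and P1

Closest pair: (1.6, 13.5) and (-4.2, -8.2), distance = 22.4617


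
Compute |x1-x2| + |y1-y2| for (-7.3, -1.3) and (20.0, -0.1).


|(-7.3)-20| + |(-1.3)-(-0.1)| = 27.3 + 1.2 = 28.5

28.5


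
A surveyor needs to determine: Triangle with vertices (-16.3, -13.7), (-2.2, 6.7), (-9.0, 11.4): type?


Side lengths squared: AB^2=614.97, BC^2=68.33, CA^2=683.3
Sorted: [68.33, 614.97, 683.3]
By sides: Scalene, By angles: Right

Scalene, Right


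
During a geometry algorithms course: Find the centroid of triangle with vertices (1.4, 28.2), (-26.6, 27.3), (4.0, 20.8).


Centroid = ((x_A+x_B+x_C)/3, (y_A+y_B+y_C)/3)
= ((1.4+(-26.6)+4)/3, (28.2+27.3+20.8)/3)
= (-7.0667, 25.4333)

(-7.0667, 25.4333)


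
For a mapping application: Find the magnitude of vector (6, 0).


|u| = sqrt(6^2 + 0^2) = sqrt(36) = 6

6


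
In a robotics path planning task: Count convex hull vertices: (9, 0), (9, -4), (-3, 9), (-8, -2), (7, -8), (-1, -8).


Convex hull vertices (CCW): (-8, -2), (-1, -8), (7, -8), (9, -4), (9, 0), (-3, 9)
Count = 6

6


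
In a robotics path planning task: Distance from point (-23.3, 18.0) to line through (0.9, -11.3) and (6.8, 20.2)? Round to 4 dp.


|cross product| = 935.17
|line direction| = sqrt(1027.06) = 32.0478
Distance = 935.17/sqrt(1027.06) = 29.1805

29.1805


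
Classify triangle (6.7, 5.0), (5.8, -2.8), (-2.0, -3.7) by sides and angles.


Side lengths squared: AB^2=61.65, BC^2=61.65, CA^2=151.38
Sorted: [61.65, 61.65, 151.38]
By sides: Isosceles, By angles: Obtuse

Isosceles, Obtuse


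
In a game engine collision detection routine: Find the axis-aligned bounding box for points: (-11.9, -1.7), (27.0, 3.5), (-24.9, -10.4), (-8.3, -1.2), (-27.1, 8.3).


x range: [-27.1, 27]
y range: [-10.4, 8.3]
Bounding box: (-27.1,-10.4) to (27,8.3)

(-27.1,-10.4) to (27,8.3)


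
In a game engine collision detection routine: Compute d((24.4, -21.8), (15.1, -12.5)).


dx=-9.3, dy=9.3
d^2 = (-9.3)^2 + 9.3^2 = 172.98
d = sqrt(172.98) = 13.1522

13.1522


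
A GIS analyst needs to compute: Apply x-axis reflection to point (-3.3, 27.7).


Reflection over x-axis: (x,y) -> (x,-y)
(-3.3, 27.7) -> (-3.3, -27.7)

(-3.3, -27.7)


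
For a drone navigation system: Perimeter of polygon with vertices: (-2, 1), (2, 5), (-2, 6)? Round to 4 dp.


Sides: (-2, 1)->(2, 5): sqrt(32) = 5.656854, (2, 5)->(-2, 6): sqrt(17) = 4.123106, (-2, 6)->(-2, 1): sqrt(25) = 5
Sum = 14.77996
Perimeter = 14.78

14.78


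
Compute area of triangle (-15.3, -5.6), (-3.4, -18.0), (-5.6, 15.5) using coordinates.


Area = |x_A(y_B-y_C) + x_B(y_C-y_A) + x_C(y_A-y_B)|/2
= |512.55 + (-71.74) + (-69.44)|/2
= 371.37/2 = 185.685

185.685


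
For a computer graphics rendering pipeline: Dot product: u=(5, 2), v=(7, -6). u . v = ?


u . v = u_x*v_x + u_y*v_y = 5*7 + 2*(-6)
= 35 + (-12) = 23

23


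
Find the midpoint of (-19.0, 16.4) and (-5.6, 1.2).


M = (((-19)+(-5.6))/2, (16.4+1.2)/2)
= (-12.3, 8.8)

(-12.3, 8.8)


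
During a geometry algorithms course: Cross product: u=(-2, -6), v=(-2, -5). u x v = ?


u x v = u_x*v_y - u_y*v_x = (-2)*(-5) - (-6)*(-2)
= 10 - 12 = -2

-2


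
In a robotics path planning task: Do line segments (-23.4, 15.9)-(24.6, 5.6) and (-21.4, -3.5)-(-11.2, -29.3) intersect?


Cross products: d1=146.28, d2=1279.62, d3=-910.6, d4=-2043.94
d1*d2 < 0 and d3*d4 < 0? no

No, they don't intersect


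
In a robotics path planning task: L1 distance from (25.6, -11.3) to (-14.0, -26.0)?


|25.6-(-14)| + |(-11.3)-(-26)| = 39.6 + 14.7 = 54.3

54.3


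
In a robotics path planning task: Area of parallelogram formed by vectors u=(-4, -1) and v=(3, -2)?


|u x v| = |(-4)*(-2) - (-1)*3|
= |8 - (-3)| = 11

11


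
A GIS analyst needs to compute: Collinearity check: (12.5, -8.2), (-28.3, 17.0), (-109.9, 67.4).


Cross product: ((-28.3)-12.5)*(67.4-(-8.2)) - (17-(-8.2))*((-109.9)-12.5)
= 0

Yes, collinear


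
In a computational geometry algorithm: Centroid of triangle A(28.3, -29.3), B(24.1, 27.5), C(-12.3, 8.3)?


Centroid = ((x_A+x_B+x_C)/3, (y_A+y_B+y_C)/3)
= ((28.3+24.1+(-12.3))/3, ((-29.3)+27.5+8.3)/3)
= (13.3667, 2.1667)

(13.3667, 2.1667)


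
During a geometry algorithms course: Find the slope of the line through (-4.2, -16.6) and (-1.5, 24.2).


slope = (y2-y1)/(x2-x1) = (24.2-(-16.6))/((-1.5)-(-4.2)) = 40.8/2.7 = 15.1111

15.1111


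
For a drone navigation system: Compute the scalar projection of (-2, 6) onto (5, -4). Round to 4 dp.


u.v = -34, |v| = sqrt(41) = 6.4031
Scalar projection = u.v / |v| = -34 / sqrt(41) = -5.3099

-5.3099


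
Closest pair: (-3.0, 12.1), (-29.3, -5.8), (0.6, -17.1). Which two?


d(P0,P1) = 31.8135, d(P0,P2) = 29.4211, d(P1,P2) = 31.964
Closest: P0 and P2

Closest pair: (-3.0, 12.1) and (0.6, -17.1), distance = 29.4211


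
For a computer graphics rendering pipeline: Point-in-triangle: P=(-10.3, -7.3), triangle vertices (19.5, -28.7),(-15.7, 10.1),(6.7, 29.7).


Cross products: AB x AP = 402.96, BC x BP = -495.6, CA x CP = -1466.4
All same sign? no

No, outside


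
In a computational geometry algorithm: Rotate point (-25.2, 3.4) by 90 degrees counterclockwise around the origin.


90° CCW: (x,y) -> (-y, x)
(-25.2,3.4) -> (-3.4, -25.2)

(-3.4, -25.2)


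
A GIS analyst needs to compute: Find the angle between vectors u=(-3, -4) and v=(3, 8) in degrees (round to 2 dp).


u.v = -41, |u| = sqrt(25) = 5, |v| = sqrt(73) = 8.544
cos(theta) = u.v/(|u||v|) = -41/sqrt(1825) = -0.959737
theta = acos(-0.959737) = 163.69 degrees

163.69 degrees


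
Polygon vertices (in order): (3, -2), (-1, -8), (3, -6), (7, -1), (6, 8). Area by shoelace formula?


Shoelace sum: (3*(-8) - (-1)*(-2)) + ((-1)*(-6) - 3*(-8)) + (3*(-1) - 7*(-6)) + (7*8 - 6*(-1)) + (6*(-2) - 3*8)
= 69
Area = |69|/2 = 34.5

34.5


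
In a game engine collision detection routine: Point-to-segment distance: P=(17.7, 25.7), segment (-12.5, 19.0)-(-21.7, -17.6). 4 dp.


Project P onto AB: t = 0 (clamped to [0,1])
Closest point on segment: (-12.5, 19)
Distance: 30.9343

30.9343


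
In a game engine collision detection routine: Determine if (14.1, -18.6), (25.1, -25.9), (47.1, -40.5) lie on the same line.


Cross product: (25.1-14.1)*((-40.5)-(-18.6)) - ((-25.9)-(-18.6))*(47.1-14.1)
= 0

Yes, collinear


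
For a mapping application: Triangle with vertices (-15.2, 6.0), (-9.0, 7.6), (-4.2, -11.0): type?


Side lengths squared: AB^2=41, BC^2=369, CA^2=410
Sorted: [41, 369, 410]
By sides: Scalene, By angles: Right

Scalene, Right


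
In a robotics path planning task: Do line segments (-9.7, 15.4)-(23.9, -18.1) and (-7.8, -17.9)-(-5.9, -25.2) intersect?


Cross products: d1=49.4, d2=231.03, d3=-1055.23, d4=-1236.86
d1*d2 < 0 and d3*d4 < 0? no

No, they don't intersect


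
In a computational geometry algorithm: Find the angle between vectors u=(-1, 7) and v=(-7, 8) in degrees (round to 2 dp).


u.v = 63, |u| = sqrt(50) = 7.0711, |v| = sqrt(113) = 10.6301
cos(theta) = u.v/(|u||v|) = 63/sqrt(5650) = 0.83814
theta = acos(0.83814) = 33.06 degrees

33.06 degrees


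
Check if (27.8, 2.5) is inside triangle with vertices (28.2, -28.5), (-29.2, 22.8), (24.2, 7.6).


Cross products: AB x AP = -1758.88, BC x BP = -217.62, CA x CP = 109.56
All same sign? no

No, outside


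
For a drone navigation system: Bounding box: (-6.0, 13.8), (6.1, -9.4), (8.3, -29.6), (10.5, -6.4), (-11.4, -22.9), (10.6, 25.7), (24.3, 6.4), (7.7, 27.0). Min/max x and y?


x range: [-11.4, 24.3]
y range: [-29.6, 27]
Bounding box: (-11.4,-29.6) to (24.3,27)

(-11.4,-29.6) to (24.3,27)


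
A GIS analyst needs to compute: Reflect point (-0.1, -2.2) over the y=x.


Reflection over y=x: (x,y) -> (y,x)
(-0.1, -2.2) -> (-2.2, -0.1)

(-2.2, -0.1)


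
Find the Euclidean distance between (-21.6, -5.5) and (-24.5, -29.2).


dx=-2.9, dy=-23.7
d^2 = (-2.9)^2 + (-23.7)^2 = 570.1
d = sqrt(570.1) = 23.8768

23.8768


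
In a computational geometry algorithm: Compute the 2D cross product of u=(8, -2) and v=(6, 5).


u x v = u_x*v_y - u_y*v_x = 8*5 - (-2)*6
= 40 - (-12) = 52

52


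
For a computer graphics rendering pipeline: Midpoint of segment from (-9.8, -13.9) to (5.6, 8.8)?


M = (((-9.8)+5.6)/2, ((-13.9)+8.8)/2)
= (-2.1, -2.55)

(-2.1, -2.55)


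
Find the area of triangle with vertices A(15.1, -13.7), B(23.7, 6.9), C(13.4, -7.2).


Area = |x_A(y_B-y_C) + x_B(y_C-y_A) + x_C(y_A-y_B)|/2
= |212.91 + 154.05 + (-276.04)|/2
= 90.92/2 = 45.46

45.46


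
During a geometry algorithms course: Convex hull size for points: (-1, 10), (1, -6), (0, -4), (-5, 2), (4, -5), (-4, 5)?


Convex hull vertices (CCW): (-5, 2), (1, -6), (4, -5), (-1, 10), (-4, 5)
Count = 5

5


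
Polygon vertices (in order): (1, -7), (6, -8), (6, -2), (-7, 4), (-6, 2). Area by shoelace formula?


Shoelace sum: (1*(-8) - 6*(-7)) + (6*(-2) - 6*(-8)) + (6*4 - (-7)*(-2)) + ((-7)*2 - (-6)*4) + ((-6)*(-7) - 1*2)
= 130
Area = |130|/2 = 65

65


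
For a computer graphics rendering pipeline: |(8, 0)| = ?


|u| = sqrt(8^2 + 0^2) = sqrt(64) = 8

8


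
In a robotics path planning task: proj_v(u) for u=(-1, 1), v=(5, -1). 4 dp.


u.v = -6, |v| = sqrt(26) = 5.099
Scalar projection = u.v / |v| = -6 / sqrt(26) = -1.1767

-1.1767


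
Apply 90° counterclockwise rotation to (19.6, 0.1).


90° CCW: (x,y) -> (-y, x)
(19.6,0.1) -> (-0.1, 19.6)

(-0.1, 19.6)


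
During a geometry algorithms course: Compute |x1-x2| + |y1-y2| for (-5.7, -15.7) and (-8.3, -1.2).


|(-5.7)-(-8.3)| + |(-15.7)-(-1.2)| = 2.6 + 14.5 = 17.1

17.1


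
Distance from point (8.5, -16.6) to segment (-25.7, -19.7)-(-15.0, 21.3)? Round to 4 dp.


Project P onto AB: t = 0.2746 (clamped to [0,1])
Closest point on segment: (-22.7618, -8.4414)
Distance: 32.3088

32.3088


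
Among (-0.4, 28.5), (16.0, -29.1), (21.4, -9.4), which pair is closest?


d(P0,P1) = 59.8892, d(P0,P2) = 43.7224, d(P1,P2) = 20.4267
Closest: P1 and P2

Closest pair: (16.0, -29.1) and (21.4, -9.4), distance = 20.4267


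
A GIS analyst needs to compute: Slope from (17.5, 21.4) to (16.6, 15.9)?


slope = (y2-y1)/(x2-x1) = (15.9-21.4)/(16.6-17.5) = (-5.5)/(-0.9) = 6.1111

6.1111


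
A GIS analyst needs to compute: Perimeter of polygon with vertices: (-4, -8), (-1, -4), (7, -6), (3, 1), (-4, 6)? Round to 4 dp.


Sides: (-4, -8)->(-1, -4): sqrt(25) = 5, (-1, -4)->(7, -6): sqrt(68) = 8.246211, (7, -6)->(3, 1): sqrt(65) = 8.062258, (3, 1)->(-4, 6): sqrt(74) = 8.602325, (-4, 6)->(-4, -8): sqrt(196) = 14
Sum = 43.910794
Perimeter = 43.9108

43.9108


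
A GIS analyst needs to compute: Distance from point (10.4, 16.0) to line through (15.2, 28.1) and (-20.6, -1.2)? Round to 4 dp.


|cross product| = 292.54
|line direction| = sqrt(2140.13) = 46.2615
Distance = 292.54/sqrt(2140.13) = 6.3236

6.3236


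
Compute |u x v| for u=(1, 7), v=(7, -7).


|u x v| = |1*(-7) - 7*7|
= |(-7) - 49| = 56

56


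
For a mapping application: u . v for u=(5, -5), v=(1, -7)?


u . v = u_x*v_x + u_y*v_y = 5*1 + (-5)*(-7)
= 5 + 35 = 40

40


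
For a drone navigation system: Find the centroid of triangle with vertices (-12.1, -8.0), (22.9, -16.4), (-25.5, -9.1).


Centroid = ((x_A+x_B+x_C)/3, (y_A+y_B+y_C)/3)
= (((-12.1)+22.9+(-25.5))/3, ((-8)+(-16.4)+(-9.1))/3)
= (-4.9, -11.1667)

(-4.9, -11.1667)


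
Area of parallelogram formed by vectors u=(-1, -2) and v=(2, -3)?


|u x v| = |(-1)*(-3) - (-2)*2|
= |3 - (-4)| = 7

7


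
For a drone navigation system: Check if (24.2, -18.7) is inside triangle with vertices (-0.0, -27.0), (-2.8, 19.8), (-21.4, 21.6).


Cross products: AB x AP = -1155.8, BC x BP = 667.5, CA x CP = 1353.74
All same sign? no

No, outside


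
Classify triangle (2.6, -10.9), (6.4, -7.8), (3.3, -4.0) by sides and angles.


Side lengths squared: AB^2=24.05, BC^2=24.05, CA^2=48.1
Sorted: [24.05, 24.05, 48.1]
By sides: Isosceles, By angles: Right

Isosceles, Right


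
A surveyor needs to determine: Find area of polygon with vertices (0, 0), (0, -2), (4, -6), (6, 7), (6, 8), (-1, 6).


Shoelace sum: (0*(-2) - 0*0) + (0*(-6) - 4*(-2)) + (4*7 - 6*(-6)) + (6*8 - 6*7) + (6*6 - (-1)*8) + ((-1)*0 - 0*6)
= 122
Area = |122|/2 = 61

61


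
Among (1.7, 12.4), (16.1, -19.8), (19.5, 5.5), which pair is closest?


d(P0,P1) = 35.2732, d(P0,P2) = 19.0906, d(P1,P2) = 25.5274
Closest: P0 and P2

Closest pair: (1.7, 12.4) and (19.5, 5.5), distance = 19.0906


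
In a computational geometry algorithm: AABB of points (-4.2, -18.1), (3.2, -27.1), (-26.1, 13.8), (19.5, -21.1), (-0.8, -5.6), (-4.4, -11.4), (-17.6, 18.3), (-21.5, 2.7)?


x range: [-26.1, 19.5]
y range: [-27.1, 18.3]
Bounding box: (-26.1,-27.1) to (19.5,18.3)

(-26.1,-27.1) to (19.5,18.3)


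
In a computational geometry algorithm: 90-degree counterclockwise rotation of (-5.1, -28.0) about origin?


90° CCW: (x,y) -> (-y, x)
(-5.1,-28) -> (28, -5.1)

(28, -5.1)


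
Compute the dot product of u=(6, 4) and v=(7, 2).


u . v = u_x*v_x + u_y*v_y = 6*7 + 4*2
= 42 + 8 = 50

50


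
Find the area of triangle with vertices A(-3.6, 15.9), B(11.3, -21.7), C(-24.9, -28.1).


Area = |x_A(y_B-y_C) + x_B(y_C-y_A) + x_C(y_A-y_B)|/2
= |(-23.04) + (-497.2) + (-936.24)|/2
= 1456.48/2 = 728.24

728.24


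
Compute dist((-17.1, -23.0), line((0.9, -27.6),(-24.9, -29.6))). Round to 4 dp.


|cross product| = 154.68
|line direction| = sqrt(669.64) = 25.8774
Distance = 154.68/sqrt(669.64) = 5.9774

5.9774


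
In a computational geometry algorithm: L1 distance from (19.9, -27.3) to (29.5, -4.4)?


|19.9-29.5| + |(-27.3)-(-4.4)| = 9.6 + 22.9 = 32.5

32.5


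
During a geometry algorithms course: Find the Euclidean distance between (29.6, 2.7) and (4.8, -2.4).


dx=-24.8, dy=-5.1
d^2 = (-24.8)^2 + (-5.1)^2 = 641.05
d = sqrt(641.05) = 25.319

25.319


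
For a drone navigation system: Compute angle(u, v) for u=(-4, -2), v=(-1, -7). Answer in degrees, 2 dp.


u.v = 18, |u| = sqrt(20) = 4.4721, |v| = sqrt(50) = 7.0711
cos(theta) = u.v/(|u||v|) = 18/sqrt(1000) = 0.56921
theta = acos(0.56921) = 55.3 degrees

55.3 degrees


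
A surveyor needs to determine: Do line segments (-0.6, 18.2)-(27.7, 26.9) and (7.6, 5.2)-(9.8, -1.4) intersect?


Cross products: d1=-25.52, d2=180.4, d3=-439.24, d4=-645.16
d1*d2 < 0 and d3*d4 < 0? no

No, they don't intersect


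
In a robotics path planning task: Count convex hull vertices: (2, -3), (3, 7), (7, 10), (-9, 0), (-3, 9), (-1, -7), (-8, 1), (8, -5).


Convex hull vertices (CCW): (-9, 0), (-1, -7), (8, -5), (7, 10), (-3, 9)
Count = 5

5


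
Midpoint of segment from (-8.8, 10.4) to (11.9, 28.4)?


M = (((-8.8)+11.9)/2, (10.4+28.4)/2)
= (1.55, 19.4)

(1.55, 19.4)


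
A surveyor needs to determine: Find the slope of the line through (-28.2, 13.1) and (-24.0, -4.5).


slope = (y2-y1)/(x2-x1) = ((-4.5)-13.1)/((-24)-(-28.2)) = (-17.6)/4.2 = -4.1905

-4.1905


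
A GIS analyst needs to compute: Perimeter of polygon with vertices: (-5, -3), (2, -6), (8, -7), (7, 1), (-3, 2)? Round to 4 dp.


Sides: (-5, -3)->(2, -6): sqrt(58) = 7.615773, (2, -6)->(8, -7): sqrt(37) = 6.082763, (8, -7)->(7, 1): sqrt(65) = 8.062258, (7, 1)->(-3, 2): sqrt(101) = 10.049876, (-3, 2)->(-5, -3): sqrt(29) = 5.385165
Sum = 37.195835
Perimeter = 37.1958

37.1958


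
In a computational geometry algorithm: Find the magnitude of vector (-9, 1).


|u| = sqrt((-9)^2 + 1^2) = sqrt(82) = 9.0554

9.0554


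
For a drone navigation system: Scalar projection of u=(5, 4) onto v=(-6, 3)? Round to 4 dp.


u.v = -18, |v| = sqrt(45) = 6.7082
Scalar projection = u.v / |v| = -18 / sqrt(45) = -2.6833

-2.6833


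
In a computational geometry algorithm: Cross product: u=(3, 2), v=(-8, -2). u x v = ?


u x v = u_x*v_y - u_y*v_x = 3*(-2) - 2*(-8)
= (-6) - (-16) = 10

10


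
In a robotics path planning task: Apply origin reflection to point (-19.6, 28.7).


Reflection over origin: (x,y) -> (-x,-y)
(-19.6, 28.7) -> (19.6, -28.7)

(19.6, -28.7)


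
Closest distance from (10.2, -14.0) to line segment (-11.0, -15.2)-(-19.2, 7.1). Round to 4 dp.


Project P onto AB: t = 0 (clamped to [0,1])
Closest point on segment: (-11, -15.2)
Distance: 21.2339

21.2339


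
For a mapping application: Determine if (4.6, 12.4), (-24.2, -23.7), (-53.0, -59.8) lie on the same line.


Cross product: ((-24.2)-4.6)*((-59.8)-12.4) - ((-23.7)-12.4)*((-53)-4.6)
= 0

Yes, collinear


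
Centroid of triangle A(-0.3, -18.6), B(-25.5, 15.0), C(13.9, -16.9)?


Centroid = ((x_A+x_B+x_C)/3, (y_A+y_B+y_C)/3)
= (((-0.3)+(-25.5)+13.9)/3, ((-18.6)+15+(-16.9))/3)
= (-3.9667, -6.8333)

(-3.9667, -6.8333)


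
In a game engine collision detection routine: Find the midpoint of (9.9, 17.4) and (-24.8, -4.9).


M = ((9.9+(-24.8))/2, (17.4+(-4.9))/2)
= (-7.45, 6.25)

(-7.45, 6.25)


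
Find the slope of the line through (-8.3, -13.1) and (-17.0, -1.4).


slope = (y2-y1)/(x2-x1) = ((-1.4)-(-13.1))/((-17)-(-8.3)) = 11.7/(-8.7) = -1.3448

-1.3448


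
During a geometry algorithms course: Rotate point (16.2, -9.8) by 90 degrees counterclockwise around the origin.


90° CCW: (x,y) -> (-y, x)
(16.2,-9.8) -> (9.8, 16.2)

(9.8, 16.2)


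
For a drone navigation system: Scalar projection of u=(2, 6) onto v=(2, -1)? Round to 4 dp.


u.v = -2, |v| = sqrt(5) = 2.2361
Scalar projection = u.v / |v| = -2 / sqrt(5) = -0.8944

-0.8944


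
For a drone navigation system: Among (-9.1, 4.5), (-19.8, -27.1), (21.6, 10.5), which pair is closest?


d(P0,P1) = 33.3624, d(P0,P2) = 31.2808, d(P1,P2) = 55.926
Closest: P0 and P2

Closest pair: (-9.1, 4.5) and (21.6, 10.5), distance = 31.2808


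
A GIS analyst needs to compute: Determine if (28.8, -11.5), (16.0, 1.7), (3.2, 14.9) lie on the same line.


Cross product: (16-28.8)*(14.9-(-11.5)) - (1.7-(-11.5))*(3.2-28.8)
= 0

Yes, collinear


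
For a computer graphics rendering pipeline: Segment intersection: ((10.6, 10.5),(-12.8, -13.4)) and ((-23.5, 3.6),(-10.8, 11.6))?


Cross products: d1=-185.17, d2=-301.5, d3=-653.53, d4=-537.2
d1*d2 < 0 and d3*d4 < 0? no

No, they don't intersect


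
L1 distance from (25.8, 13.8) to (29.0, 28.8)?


|25.8-29| + |13.8-28.8| = 3.2 + 15 = 18.2

18.2


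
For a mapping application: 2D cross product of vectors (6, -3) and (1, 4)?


u x v = u_x*v_y - u_y*v_x = 6*4 - (-3)*1
= 24 - (-3) = 27

27


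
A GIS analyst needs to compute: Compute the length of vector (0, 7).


|u| = sqrt(0^2 + 7^2) = sqrt(49) = 7

7


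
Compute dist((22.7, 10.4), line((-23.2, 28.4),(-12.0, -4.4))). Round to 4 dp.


|cross product| = 1303.92
|line direction| = sqrt(1201.28) = 34.6595
Distance = 1303.92/sqrt(1201.28) = 37.6209

37.6209


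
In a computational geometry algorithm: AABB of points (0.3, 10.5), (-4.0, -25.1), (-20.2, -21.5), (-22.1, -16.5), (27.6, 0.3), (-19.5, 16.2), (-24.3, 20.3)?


x range: [-24.3, 27.6]
y range: [-25.1, 20.3]
Bounding box: (-24.3,-25.1) to (27.6,20.3)

(-24.3,-25.1) to (27.6,20.3)


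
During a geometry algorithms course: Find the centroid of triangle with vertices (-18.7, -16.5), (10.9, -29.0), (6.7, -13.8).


Centroid = ((x_A+x_B+x_C)/3, (y_A+y_B+y_C)/3)
= (((-18.7)+10.9+6.7)/3, ((-16.5)+(-29)+(-13.8))/3)
= (-0.3667, -19.7667)

(-0.3667, -19.7667)


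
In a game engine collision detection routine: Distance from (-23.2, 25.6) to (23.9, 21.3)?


dx=47.1, dy=-4.3
d^2 = 47.1^2 + (-4.3)^2 = 2236.9
d = sqrt(2236.9) = 47.2959

47.2959


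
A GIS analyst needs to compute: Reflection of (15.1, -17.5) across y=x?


Reflection over y=x: (x,y) -> (y,x)
(15.1, -17.5) -> (-17.5, 15.1)

(-17.5, 15.1)


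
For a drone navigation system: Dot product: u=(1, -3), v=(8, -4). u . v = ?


u . v = u_x*v_x + u_y*v_y = 1*8 + (-3)*(-4)
= 8 + 12 = 20

20


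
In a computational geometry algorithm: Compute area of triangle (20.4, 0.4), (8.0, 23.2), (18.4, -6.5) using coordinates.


Area = |x_A(y_B-y_C) + x_B(y_C-y_A) + x_C(y_A-y_B)|/2
= |605.88 + (-55.2) + (-419.52)|/2
= 131.16/2 = 65.58

65.58


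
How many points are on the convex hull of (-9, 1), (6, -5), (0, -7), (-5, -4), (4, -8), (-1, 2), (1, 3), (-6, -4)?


Convex hull vertices (CCW): (-9, 1), (-6, -4), (0, -7), (4, -8), (6, -5), (1, 3)
Count = 6

6


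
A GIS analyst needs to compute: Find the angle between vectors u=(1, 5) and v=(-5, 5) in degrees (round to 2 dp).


u.v = 20, |u| = sqrt(26) = 5.099, |v| = sqrt(50) = 7.0711
cos(theta) = u.v/(|u||v|) = 20/sqrt(1300) = 0.5547
theta = acos(0.5547) = 56.31 degrees

56.31 degrees


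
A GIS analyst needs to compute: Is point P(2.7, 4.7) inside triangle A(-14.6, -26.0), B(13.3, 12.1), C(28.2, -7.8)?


Cross products: AB x AP = 197.4, BC x BP = -321.2, CA x CP = -999.1
All same sign? no

No, outside


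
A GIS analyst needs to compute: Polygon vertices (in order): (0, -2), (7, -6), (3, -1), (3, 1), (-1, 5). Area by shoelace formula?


Shoelace sum: (0*(-6) - 7*(-2)) + (7*(-1) - 3*(-6)) + (3*1 - 3*(-1)) + (3*5 - (-1)*1) + ((-1)*(-2) - 0*5)
= 49
Area = |49|/2 = 24.5

24.5


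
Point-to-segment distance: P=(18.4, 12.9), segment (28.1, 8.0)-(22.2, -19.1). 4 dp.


Project P onto AB: t = 0 (clamped to [0,1])
Closest point on segment: (28.1, 8)
Distance: 10.8674

10.8674


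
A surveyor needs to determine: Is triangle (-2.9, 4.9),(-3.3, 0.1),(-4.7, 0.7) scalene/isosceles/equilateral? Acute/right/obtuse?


Side lengths squared: AB^2=23.2, BC^2=2.32, CA^2=20.88
Sorted: [2.32, 20.88, 23.2]
By sides: Scalene, By angles: Right

Scalene, Right


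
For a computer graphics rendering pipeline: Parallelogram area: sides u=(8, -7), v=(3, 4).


|u x v| = |8*4 - (-7)*3|
= |32 - (-21)| = 53

53


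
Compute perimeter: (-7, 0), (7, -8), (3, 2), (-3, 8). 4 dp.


Sides: (-7, 0)->(7, -8): sqrt(260) = 16.124515, (7, -8)->(3, 2): sqrt(116) = 10.77033, (3, 2)->(-3, 8): sqrt(72) = 8.485281, (-3, 8)->(-7, 0): sqrt(80) = 8.944272
Sum = 44.324398
Perimeter = 44.3244

44.3244


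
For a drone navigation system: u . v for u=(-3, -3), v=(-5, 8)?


u . v = u_x*v_x + u_y*v_y = (-3)*(-5) + (-3)*8
= 15 + (-24) = -9

-9


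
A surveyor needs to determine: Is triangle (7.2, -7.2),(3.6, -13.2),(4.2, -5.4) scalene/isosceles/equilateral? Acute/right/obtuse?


Side lengths squared: AB^2=48.96, BC^2=61.2, CA^2=12.24
Sorted: [12.24, 48.96, 61.2]
By sides: Scalene, By angles: Right

Scalene, Right


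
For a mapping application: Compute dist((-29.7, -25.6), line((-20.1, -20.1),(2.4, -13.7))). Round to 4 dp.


|cross product| = 62.31
|line direction| = sqrt(547.21) = 23.3925
Distance = 62.31/sqrt(547.21) = 2.6637

2.6637


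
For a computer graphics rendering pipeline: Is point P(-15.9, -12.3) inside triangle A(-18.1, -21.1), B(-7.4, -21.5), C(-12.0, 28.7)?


Cross products: AB x AP = 95.04, BC x BP = 384.38, CA x CP = 55.88
All same sign? yes

Yes, inside


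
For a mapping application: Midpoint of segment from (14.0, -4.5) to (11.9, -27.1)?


M = ((14+11.9)/2, ((-4.5)+(-27.1))/2)
= (12.95, -15.8)

(12.95, -15.8)


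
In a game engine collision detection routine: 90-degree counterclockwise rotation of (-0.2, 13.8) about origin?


90° CCW: (x,y) -> (-y, x)
(-0.2,13.8) -> (-13.8, -0.2)

(-13.8, -0.2)


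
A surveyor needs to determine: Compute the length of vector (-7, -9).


|u| = sqrt((-7)^2 + (-9)^2) = sqrt(130) = 11.4018

11.4018


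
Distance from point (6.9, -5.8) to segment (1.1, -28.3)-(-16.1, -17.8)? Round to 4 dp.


Project P onto AB: t = 0.3361 (clamped to [0,1])
Closest point on segment: (-4.6811, -24.7709)
Distance: 22.2264

22.2264


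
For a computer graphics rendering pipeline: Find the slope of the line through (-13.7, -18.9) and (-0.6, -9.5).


slope = (y2-y1)/(x2-x1) = ((-9.5)-(-18.9))/((-0.6)-(-13.7)) = 9.4/13.1 = 0.7176

0.7176


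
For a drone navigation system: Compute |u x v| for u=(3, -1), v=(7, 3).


|u x v| = |3*3 - (-1)*7|
= |9 - (-7)| = 16

16


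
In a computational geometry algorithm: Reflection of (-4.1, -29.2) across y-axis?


Reflection over y-axis: (x,y) -> (-x,y)
(-4.1, -29.2) -> (4.1, -29.2)

(4.1, -29.2)


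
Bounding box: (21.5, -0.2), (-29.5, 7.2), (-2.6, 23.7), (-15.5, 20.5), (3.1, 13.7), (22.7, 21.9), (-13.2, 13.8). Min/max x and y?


x range: [-29.5, 22.7]
y range: [-0.2, 23.7]
Bounding box: (-29.5,-0.2) to (22.7,23.7)

(-29.5,-0.2) to (22.7,23.7)


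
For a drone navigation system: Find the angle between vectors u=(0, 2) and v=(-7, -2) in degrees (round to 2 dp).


u.v = -4, |u| = sqrt(4) = 2, |v| = sqrt(53) = 7.2801
cos(theta) = u.v/(|u||v|) = -4/sqrt(212) = -0.274721
theta = acos(-0.274721) = 105.95 degrees

105.95 degrees


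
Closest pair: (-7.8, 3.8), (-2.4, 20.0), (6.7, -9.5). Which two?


d(P0,P1) = 17.0763, d(P0,P2) = 19.6759, d(P1,P2) = 30.8717
Closest: P0 and P1

Closest pair: (-7.8, 3.8) and (-2.4, 20.0), distance = 17.0763


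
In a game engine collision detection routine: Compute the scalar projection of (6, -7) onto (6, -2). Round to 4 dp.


u.v = 50, |v| = sqrt(40) = 6.3246
Scalar projection = u.v / |v| = 50 / sqrt(40) = 7.9057

7.9057


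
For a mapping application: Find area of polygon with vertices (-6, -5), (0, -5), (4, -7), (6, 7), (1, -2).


Shoelace sum: ((-6)*(-5) - 0*(-5)) + (0*(-7) - 4*(-5)) + (4*7 - 6*(-7)) + (6*(-2) - 1*7) + (1*(-5) - (-6)*(-2))
= 84
Area = |84|/2 = 42

42


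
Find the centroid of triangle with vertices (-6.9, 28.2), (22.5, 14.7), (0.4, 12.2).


Centroid = ((x_A+x_B+x_C)/3, (y_A+y_B+y_C)/3)
= (((-6.9)+22.5+0.4)/3, (28.2+14.7+12.2)/3)
= (5.3333, 18.3667)

(5.3333, 18.3667)


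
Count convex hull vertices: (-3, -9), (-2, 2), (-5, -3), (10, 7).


Convex hull vertices (CCW): (-5, -3), (-3, -9), (10, 7), (-2, 2)
Count = 4

4


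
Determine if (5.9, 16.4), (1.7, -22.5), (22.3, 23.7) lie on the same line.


Cross product: (1.7-5.9)*(23.7-16.4) - ((-22.5)-16.4)*(22.3-5.9)
= 607.3

No, not collinear


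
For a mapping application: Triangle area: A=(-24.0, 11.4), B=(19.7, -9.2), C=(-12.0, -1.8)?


Area = |x_A(y_B-y_C) + x_B(y_C-y_A) + x_C(y_A-y_B)|/2
= |177.6 + (-260.04) + (-247.2)|/2
= 329.64/2 = 164.82

164.82


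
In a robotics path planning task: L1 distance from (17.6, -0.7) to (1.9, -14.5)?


|17.6-1.9| + |(-0.7)-(-14.5)| = 15.7 + 13.8 = 29.5

29.5


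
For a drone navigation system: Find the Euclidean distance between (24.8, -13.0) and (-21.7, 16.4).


dx=-46.5, dy=29.4
d^2 = (-46.5)^2 + 29.4^2 = 3026.61
d = sqrt(3026.61) = 55.0146

55.0146


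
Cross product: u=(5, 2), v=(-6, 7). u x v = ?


u x v = u_x*v_y - u_y*v_x = 5*7 - 2*(-6)
= 35 - (-12) = 47

47


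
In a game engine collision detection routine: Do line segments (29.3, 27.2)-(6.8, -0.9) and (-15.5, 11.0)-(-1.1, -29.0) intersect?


Cross products: d1=2025.28, d2=720.64, d3=-894.38, d4=410.26
d1*d2 < 0 and d3*d4 < 0? no

No, they don't intersect


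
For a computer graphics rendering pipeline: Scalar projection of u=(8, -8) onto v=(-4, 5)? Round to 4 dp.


u.v = -72, |v| = sqrt(41) = 6.4031
Scalar projection = u.v / |v| = -72 / sqrt(41) = -11.2445

-11.2445


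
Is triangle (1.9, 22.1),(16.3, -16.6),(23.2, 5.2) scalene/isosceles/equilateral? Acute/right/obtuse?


Side lengths squared: AB^2=1705.05, BC^2=522.85, CA^2=739.3
Sorted: [522.85, 739.3, 1705.05]
By sides: Scalene, By angles: Obtuse

Scalene, Obtuse


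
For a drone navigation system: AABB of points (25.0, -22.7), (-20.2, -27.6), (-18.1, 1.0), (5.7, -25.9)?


x range: [-20.2, 25]
y range: [-27.6, 1]
Bounding box: (-20.2,-27.6) to (25,1)

(-20.2,-27.6) to (25,1)


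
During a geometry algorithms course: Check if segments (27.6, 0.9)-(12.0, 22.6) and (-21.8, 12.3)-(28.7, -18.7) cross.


Cross products: d1=955.7, d2=1567.95, d3=894.14, d4=281.89
d1*d2 < 0 and d3*d4 < 0? no

No, they don't intersect


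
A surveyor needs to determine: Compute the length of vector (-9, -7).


|u| = sqrt((-9)^2 + (-7)^2) = sqrt(130) = 11.4018

11.4018
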